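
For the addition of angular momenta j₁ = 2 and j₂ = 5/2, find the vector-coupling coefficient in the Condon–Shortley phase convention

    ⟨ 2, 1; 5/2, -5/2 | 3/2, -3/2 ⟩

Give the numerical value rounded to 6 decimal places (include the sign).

j₁+j₂−J=3  J+j₁−j₂=1  J−j₁+j₂=2  j₁+j₂+J+1=7
(j₁±m₁, j₂±m₂, J±M) = (3,1,0,5,0,3)
P² = 288/7
sum k=0..0:
  [0] +1/12 = 1/12
S = 1/12
C² = P²·S² = 2/7 ; C = +0.534522

+√(2/7) = +0.534522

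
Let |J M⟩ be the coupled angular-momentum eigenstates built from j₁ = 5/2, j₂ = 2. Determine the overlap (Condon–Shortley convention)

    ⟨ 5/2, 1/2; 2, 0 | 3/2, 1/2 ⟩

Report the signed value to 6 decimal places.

−√(2/35) ≈ -0.239046

j₁+j₂−J=3  J+j₁−j₂=2  J−j₁+j₂=1  j₁+j₂+J+1=7
(j₁±m₁, j₂±m₂, J±M) = (3,2,2,2,2,1)
P² = 32/35
sum k=1..2:
  [1] −1/2 = -1/2
  [2] +1/4 = 1/4
S = -1/4
C² = P²·S² = 2/35 ; C = -0.239046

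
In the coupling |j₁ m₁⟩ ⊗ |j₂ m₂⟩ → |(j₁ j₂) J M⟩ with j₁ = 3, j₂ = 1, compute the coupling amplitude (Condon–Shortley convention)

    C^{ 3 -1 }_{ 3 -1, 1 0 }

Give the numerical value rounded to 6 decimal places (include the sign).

-0.288675

√[7·1!5!1!/8! · 2!4!1!1!2!4!] = √(48)
  +(−1)^0/∏(0,1,4,1,1,0)! = 1/24  (running 1/24)
  +(−1)^1/∏(1,0,3,0,2,1)! = -1/12  (running -1/24)
⟨..|..⟩ = √(48)·(-1/24) = -0.288675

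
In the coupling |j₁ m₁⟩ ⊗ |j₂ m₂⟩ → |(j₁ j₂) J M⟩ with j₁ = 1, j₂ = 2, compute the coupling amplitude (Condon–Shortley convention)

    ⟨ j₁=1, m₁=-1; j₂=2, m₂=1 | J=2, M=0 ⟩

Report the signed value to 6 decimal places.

triangle: 1!·1!·3!/6! = 6/720
(j±m)!: 0!·2!·3!·1!·2!·2! = 48
prefactor² = (2J+1)·Δ·N² = 2
  k=1: −1/(1!·0!·1!·2!·0!·1!) = -1/2
Σ = -1/2  ⇒  CG² = 2·(-1/2)² = 1/2
CG = −√(1/2) = -0.707107

−√(1/2) = -0.707107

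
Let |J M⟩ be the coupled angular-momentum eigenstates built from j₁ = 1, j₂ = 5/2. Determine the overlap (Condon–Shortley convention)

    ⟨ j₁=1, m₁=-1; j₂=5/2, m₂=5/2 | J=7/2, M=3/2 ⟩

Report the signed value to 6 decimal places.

+√(1/21) = +0.218218

√[8·0!2!5!/8! · 0!2!5!0!5!2!] = √(19200/7)
  +(−1)^0/∏(0,0,2,5,0,0)! = 1/240  (running 1/240)
⟨..|..⟩ = √(19200/7)·(1/240) = +0.218218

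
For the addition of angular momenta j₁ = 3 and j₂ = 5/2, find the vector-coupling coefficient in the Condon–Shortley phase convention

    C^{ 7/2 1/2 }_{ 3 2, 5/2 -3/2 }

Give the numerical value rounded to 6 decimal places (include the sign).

+0.563436  (= +√(20/63))

√[8·2!4!3!/10! · 5!1!1!4!4!3!] = √(9216/35)
  +(−1)^0/∏(0,2,1,1,3,2)! = 1/24  (running 1/24)
  +(−1)^1/∏(1,1,0,0,4,3)! = -1/144  (running 5/144)
⟨..|..⟩ = √(9216/35)·(5/144) = +0.563436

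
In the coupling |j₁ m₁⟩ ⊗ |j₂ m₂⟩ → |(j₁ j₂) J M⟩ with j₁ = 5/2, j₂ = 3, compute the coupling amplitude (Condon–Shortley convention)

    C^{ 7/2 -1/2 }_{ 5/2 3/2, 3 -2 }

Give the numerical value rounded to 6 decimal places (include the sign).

j₁+j₂−J=2  J+j₁−j₂=3  J−j₁+j₂=4  j₁+j₂+J+1=10
(j₁±m₁, j₂±m₂, J±M) = (4,1,1,5,3,4)
P² = 9216/35
sum k=0..1:
  [0] +1/24 = 1/24
  [1] −1/144 = -1/144
S = 5/144
C² = P²·S² = 20/63 ; C = +0.563436

+√(20/63) = +0.563436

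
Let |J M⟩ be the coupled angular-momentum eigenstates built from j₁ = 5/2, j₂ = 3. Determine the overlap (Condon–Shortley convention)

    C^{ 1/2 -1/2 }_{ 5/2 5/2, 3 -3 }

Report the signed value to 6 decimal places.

triangle: 5!×0!×1!/7! = 120/5040
(j±m)!: 5!×0!×0!×6!×0!×1! = 86400
prefactor² = (2J+1)×Δ×N² = 28800/7
  k=0: +1/(0!×5!×0!×0!×0!×1!) = 1/120
Σ = 1/120  ⇒  CG² = 28800/7×1/120² = 2/7
CG = +√(2/7) = +0.534522

+0.534522  (= +√(2/7))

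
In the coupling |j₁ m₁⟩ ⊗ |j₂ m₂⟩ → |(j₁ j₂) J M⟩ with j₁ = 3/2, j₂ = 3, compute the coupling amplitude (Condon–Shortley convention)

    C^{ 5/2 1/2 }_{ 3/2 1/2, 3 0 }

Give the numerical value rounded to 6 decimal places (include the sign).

−√(6/35) ≈ -0.414039

√[6·2!1!4!/8! · 2!1!3!3!3!2!] = √(216/35)
  +(−1)^0/∏(0,2,1,3,0,1)! = 1/12  (running 1/12)
  +(−1)^1/∏(1,1,0,2,1,2)! = -1/4  (running -1/6)
⟨..|..⟩ = √(216/35)·(-1/6) = -0.414039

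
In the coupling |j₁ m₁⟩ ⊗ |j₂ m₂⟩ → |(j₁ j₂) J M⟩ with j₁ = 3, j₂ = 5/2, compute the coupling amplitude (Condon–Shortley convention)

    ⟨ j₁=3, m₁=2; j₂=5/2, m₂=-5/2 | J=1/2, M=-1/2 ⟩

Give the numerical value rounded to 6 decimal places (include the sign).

+√(1/21) = +0.218218

triangle: 5!*1!*0!/7! = 120/5040
(j±m)!: 5!*1!*0!*5!*0!*1! = 14400
prefactor² = (2J+1)*Δ*N² = 4800/7
  k=0: +1/(0!*5!*1!*0!*0!*0!) = 1/120
Σ = 1/120  ⇒  CG² = 4800/7*1/120² = 1/21
CG = +√(1/21) = +0.218218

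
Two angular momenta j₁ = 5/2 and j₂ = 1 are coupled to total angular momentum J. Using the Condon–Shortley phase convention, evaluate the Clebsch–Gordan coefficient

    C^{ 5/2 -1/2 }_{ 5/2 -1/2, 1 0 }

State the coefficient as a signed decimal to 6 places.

j₁+j₂−J=1  J+j₁−j₂=4  J−j₁+j₂=1  j₁+j₂+J+1=7
(j₁±m₁, j₂±m₂, J±M) = (2,3,1,1,2,3)
P² = 144/35
sum k=0..1:
  [0] +1/6 = 1/6
  [1] −1/4 = -1/4
S = -1/12
C² = P²·S² = 1/35 ; C = -0.169031

-0.169031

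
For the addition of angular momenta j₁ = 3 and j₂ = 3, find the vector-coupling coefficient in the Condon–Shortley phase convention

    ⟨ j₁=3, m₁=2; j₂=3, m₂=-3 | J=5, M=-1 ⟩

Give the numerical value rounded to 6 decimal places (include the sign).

+√(5/84) = +0.243975

triangle: 1!×5!×5!/12! = 14400/479001600
(j±m)!: 5!×1!×0!×6!×4!×6! = 1492992000
prefactor² = (2J+1)×Δ×N² = 3456000/7
  k=0: +1/(0!×1!×1!×0!×4!×5!) = 1/2880
Σ = 1/2880  ⇒  CG² = 3456000/7×1/2880² = 5/84
CG = +√(5/84) = +0.243975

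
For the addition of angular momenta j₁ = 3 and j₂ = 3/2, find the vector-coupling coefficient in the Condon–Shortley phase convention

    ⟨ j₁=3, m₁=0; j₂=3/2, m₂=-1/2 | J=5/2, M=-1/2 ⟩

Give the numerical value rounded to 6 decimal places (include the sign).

triangle: 2!·4!·1!/8! = 48/40320
(j±m)!: 3!·3!·1!·2!·2!·3! = 864
prefactor² = (2J+1)·Δ·N² = 216/35
  k=0: +1/(0!·2!·3!·1!·1!·0!) = 1/12
  k=1: −1/(1!·1!·2!·0!·2!·1!) = -1/4
Σ = -1/6  ⇒  CG² = 216/35·(-1/6)² = 6/35
CG = −√(6/35) = -0.414039

-0.414039  (= −√(6/35))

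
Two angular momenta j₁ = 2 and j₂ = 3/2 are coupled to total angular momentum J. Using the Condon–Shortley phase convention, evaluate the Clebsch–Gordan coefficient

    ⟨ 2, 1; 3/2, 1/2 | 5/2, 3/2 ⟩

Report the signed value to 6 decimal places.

+0.169031

j₁+j₂−J=1  J+j₁−j₂=3  J−j₁+j₂=2  j₁+j₂+J+1=7
(j₁±m₁, j₂±m₂, J±M) = (3,1,2,1,4,1)
P² = 144/35
sum k=0..1:
  [0] +1/4 = 1/4
  [1] −1/6 = -1/6
S = 1/12
C² = P²·S² = 1/35 ; C = +0.169031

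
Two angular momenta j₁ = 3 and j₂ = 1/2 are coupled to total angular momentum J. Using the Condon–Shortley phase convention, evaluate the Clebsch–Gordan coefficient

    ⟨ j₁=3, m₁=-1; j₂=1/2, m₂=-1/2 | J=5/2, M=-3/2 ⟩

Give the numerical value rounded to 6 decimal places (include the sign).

triangle: 1!·5!·0!/7! = 120/5040
(j±m)!: 2!·4!·0!·1!·1!·4! = 1152
prefactor² = (2J+1)·Δ·N² = 1152/7
  k=0: +1/(0!·1!·4!·0!·1!·0!) = 1/24
Σ = 1/24  ⇒  CG² = 1152/7·1/24² = 2/7
CG = +√(2/7) = +0.534522

+0.534522  (= +√(2/7))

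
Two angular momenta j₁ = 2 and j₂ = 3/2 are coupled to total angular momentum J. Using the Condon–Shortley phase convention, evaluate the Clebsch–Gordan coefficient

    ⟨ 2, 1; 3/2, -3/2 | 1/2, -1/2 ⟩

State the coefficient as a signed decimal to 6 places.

+0.316228  (= +√(1/10))

triangle: 3!*1!*0!/5! = 6/120
(j±m)!: 3!*1!*0!*3!*0!*1! = 36
prefactor² = (2J+1)*Δ*N² = 18/5
  k=0: +1/(0!*3!*1!*0!*0!*0!) = 1/6
Σ = 1/6  ⇒  CG² = 18/5*1/6² = 1/10
CG = +√(1/10) = +0.316228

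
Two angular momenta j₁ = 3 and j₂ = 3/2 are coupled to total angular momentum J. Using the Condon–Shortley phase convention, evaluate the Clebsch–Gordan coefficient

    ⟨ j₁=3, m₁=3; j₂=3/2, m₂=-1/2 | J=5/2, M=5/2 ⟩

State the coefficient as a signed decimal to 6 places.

j₁+j₂−J=2  J+j₁−j₂=4  J−j₁+j₂=1  j₁+j₂+J+1=8
(j₁±m₁, j₂±m₂, J±M) = (6,0,1,2,5,0)
P² = 8640/7
sum k=0..0:
  [0] +1/48 = 1/48
S = 1/48
C² = P²·S² = 15/28 ; C = +0.731925

+√(15/28) ≈ +0.731925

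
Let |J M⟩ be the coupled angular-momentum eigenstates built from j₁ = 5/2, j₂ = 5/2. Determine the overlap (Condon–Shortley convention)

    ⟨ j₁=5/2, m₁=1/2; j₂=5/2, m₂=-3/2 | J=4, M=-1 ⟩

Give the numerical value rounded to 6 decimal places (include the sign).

+0.597614  (= +√(5/14))

triangle: 1!×4!×4!/10! = 576/3628800
(j±m)!: 3!×2!×1!×4!×3!×5! = 207360
prefactor² = (2J+1)×Δ×N² = 10368/35
  k=0: +1/(0!×1!×2!×1!×2!×3!) = 1/24
  k=1: −1/(1!×0!×1!×0!×3!×4!) = -1/144
Σ = 5/144  ⇒  CG² = 10368/35×5/144² = 5/14
CG = +√(5/14) = +0.597614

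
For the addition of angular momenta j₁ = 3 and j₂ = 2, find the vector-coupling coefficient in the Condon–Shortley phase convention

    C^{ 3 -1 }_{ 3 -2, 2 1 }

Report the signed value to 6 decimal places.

+0.500000

j₁+j₂−J=2  J+j₁−j₂=4  J−j₁+j₂=2  j₁+j₂+J+1=9
(j₁±m₁, j₂±m₂, J±M) = (1,5,3,1,2,4)
P² = 64
sum k=1..2:
  [1] −1/48 = -1/48
  [2] +1/12 = 1/12
S = 1/16
C² = P²·S² = 1/4 ; C = +0.500000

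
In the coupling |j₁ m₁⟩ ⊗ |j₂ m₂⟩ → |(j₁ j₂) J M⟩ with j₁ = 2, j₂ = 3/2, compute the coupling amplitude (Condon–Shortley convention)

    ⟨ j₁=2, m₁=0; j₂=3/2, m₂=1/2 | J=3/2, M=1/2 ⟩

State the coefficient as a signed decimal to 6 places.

√[4·2!2!1!/6! · 2!2!2!1!2!1!] = √(16/45)
  +(−1)^1/∏(1,1,1,1,1,0)! = -1  (running -1)
  +(−1)^2/∏(2,0,0,0,2,1)! = 1/4  (running -3/4)
⟨..|..⟩ = √(16/45)·(-3/4) = -0.447214

−√(1/5) = -0.447214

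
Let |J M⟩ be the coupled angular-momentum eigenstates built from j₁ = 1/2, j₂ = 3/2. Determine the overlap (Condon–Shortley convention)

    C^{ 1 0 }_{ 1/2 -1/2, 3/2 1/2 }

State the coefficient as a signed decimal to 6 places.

j₁+j₂−J=1  J+j₁−j₂=0  J−j₁+j₂=2  j₁+j₂+J+1=4
(j₁±m₁, j₂±m₂, J±M) = (0,1,2,1,1,1)
P² = 1/2
sum k=1..1:
  [1] −1/1 = -1
S = -1
C² = P²·S² = 1/2 ; C = -0.707107

−√(1/2) = -0.707107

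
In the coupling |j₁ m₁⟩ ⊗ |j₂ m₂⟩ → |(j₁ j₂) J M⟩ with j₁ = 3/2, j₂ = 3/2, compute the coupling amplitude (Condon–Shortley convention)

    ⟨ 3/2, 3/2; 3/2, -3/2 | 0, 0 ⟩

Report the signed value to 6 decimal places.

j₁+j₂−J=3  J+j₁−j₂=0  J−j₁+j₂=0  j₁+j₂+J+1=4
(j₁±m₁, j₂±m₂, J±M) = (3,0,0,3,0,0)
P² = 9
sum k=0..0:
  [0] +1/6 = 1/6
S = 1/6
C² = P²·S² = 1/4 ; C = +0.500000

+0.500000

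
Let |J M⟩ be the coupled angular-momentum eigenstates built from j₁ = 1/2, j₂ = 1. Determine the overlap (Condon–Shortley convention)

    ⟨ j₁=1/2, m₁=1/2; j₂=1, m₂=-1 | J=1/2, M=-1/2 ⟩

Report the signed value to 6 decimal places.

triangle: 1!*0!*1!/3! = 1/6
(j±m)!: 1!*0!*0!*2!*0!*1! = 2
prefactor² = (2J+1)*Δ*N² = 2/3
  k=0: +1/(0!*1!*0!*0!*0!*1!) = 1
Σ = 1  ⇒  CG² = 2/3*1² = 2/3
CG = +√(2/3) = +0.816497

+√(2/3) = +0.816497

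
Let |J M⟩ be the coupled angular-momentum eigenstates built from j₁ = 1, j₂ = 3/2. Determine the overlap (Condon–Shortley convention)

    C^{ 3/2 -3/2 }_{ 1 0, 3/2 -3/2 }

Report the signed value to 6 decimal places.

+0.774597  (= +√(3/5))

j₁+j₂−J=1  J+j₁−j₂=1  J−j₁+j₂=2  j₁+j₂+J+1=5
(j₁±m₁, j₂±m₂, J±M) = (1,1,0,3,0,3)
P² = 12/5
sum k=0..0:
  [0] +1/2 = 1/2
S = 1/2
C² = P²·S² = 3/5 ; C = +0.774597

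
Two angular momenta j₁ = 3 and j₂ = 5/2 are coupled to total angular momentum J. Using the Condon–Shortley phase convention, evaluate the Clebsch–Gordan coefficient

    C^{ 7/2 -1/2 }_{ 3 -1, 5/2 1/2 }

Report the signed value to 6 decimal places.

-0.125988

triangle: 2!×4!×3!/10! = 288/3628800
(j±m)!: 2!×4!×3!×2!×3!×4! = 82944
prefactor² = (2J+1)×Δ×N² = 9216/175
  k=0: +1/(0!×2!×4!×3!×0!×0!) = 1/288
  k=1: −1/(1!×1!×3!×2!×1!×1!) = -1/12
  k=2: +1/(2!×0!×2!×1!×2!×2!) = 1/16
Σ = -5/288  ⇒  CG² = 9216/175×(-5/288)² = 1/63
CG = −√(1/63) = -0.125988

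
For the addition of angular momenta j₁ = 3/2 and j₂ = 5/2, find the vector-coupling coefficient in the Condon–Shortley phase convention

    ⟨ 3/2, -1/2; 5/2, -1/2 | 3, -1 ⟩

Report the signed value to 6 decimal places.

−√(1/60) = -0.129099

triangle: 1!×2!×4!/8! = 48/40320
(j±m)!: 1!×2!×2!×3!×2!×4! = 1152
prefactor² = (2J+1)×Δ×N² = 48/5
  k=0: +1/(0!×1!×2!×2!×0!×2!) = 1/8
  k=1: −1/(1!×0!×1!×1!×1!×3!) = -1/6
Σ = -1/24  ⇒  CG² = 48/5×(-1/24)² = 1/60
CG = −√(1/60) = -0.129099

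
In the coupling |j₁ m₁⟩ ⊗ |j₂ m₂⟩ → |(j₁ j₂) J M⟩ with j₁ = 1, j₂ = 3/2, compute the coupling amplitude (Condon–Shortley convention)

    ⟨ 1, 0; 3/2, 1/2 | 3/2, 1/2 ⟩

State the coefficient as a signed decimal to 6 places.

-0.258199

j₁+j₂−J=1  J+j₁−j₂=1  J−j₁+j₂=2  j₁+j₂+J+1=5
(j₁±m₁, j₂±m₂, J±M) = (1,1,2,1,2,1)
P² = 4/15
sum k=0..1:
  [0] +1/2 = 1/2
  [1] −1/1 = -1
S = -1/2
C² = P²·S² = 1/15 ; C = -0.258199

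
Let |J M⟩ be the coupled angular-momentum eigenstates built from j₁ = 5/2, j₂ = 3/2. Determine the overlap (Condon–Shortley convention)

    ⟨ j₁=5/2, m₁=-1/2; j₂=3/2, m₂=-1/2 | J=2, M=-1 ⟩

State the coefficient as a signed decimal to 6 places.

triangle: 2!×3!×1!/7! = 12/5040
(j±m)!: 2!×3!×1!×2!×1!×3! = 144
prefactor² = (2J+1)×Δ×N² = 12/7
  k=0: +1/(0!×2!×3!×1!×0!×0!) = 1/12
  k=1: −1/(1!×1!×2!×0!×1!×1!) = -1/2
Σ = -5/12  ⇒  CG² = 12/7×(-5/12)² = 25/84
CG = −√(25/84) = -0.545545

−√(25/84) ≈ -0.545545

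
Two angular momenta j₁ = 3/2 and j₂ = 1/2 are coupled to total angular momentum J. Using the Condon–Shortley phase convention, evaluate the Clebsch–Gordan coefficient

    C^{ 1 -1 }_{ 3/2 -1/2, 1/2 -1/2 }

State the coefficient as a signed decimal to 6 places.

j₁+j₂−J=1  J+j₁−j₂=2  J−j₁+j₂=0  j₁+j₂+J+1=4
(j₁±m₁, j₂±m₂, J±M) = (1,2,0,1,0,2)
P² = 1
sum k=0..0:
  [0] +1/2 = 1/2
S = 1/2
C² = P²·S² = 1/4 ; C = +0.500000

+0.500000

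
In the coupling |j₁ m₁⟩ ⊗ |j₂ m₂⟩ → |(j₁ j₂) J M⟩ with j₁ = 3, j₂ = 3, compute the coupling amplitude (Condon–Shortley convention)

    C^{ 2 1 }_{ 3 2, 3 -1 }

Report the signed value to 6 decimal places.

j₁+j₂−J=4  J+j₁−j₂=2  J−j₁+j₂=2  j₁+j₂+J+1=9
(j₁±m₁, j₂±m₂, J±M) = (5,1,2,4,3,1)
P² = 320/7
sum k=0..1:
  [0] +1/48 = 1/48
  [1] −1/12 = -1/12
S = -1/16
C² = P²·S² = 5/28 ; C = -0.422577

−√(5/28) ≈ -0.422577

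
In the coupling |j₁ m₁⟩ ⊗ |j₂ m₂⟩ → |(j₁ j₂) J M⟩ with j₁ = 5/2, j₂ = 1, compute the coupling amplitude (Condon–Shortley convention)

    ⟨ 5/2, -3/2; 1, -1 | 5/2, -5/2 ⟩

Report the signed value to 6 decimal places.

+√(2/7) ≈ +0.534522

√[6·1!4!1!/7! · 1!4!0!2!0!5!] = √(1152/7)
  +(−1)^0/∏(0,1,4,0,0,1)! = 1/24  (running 1/24)
⟨..|..⟩ = √(1152/7)·(1/24) = +0.534522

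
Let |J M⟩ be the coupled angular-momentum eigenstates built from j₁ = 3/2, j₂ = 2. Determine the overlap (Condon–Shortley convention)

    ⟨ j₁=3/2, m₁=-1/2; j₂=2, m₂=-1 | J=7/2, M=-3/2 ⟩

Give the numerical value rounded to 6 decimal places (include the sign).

+0.755929

j₁+j₂−J=0  J+j₁−j₂=3  J−j₁+j₂=4  j₁+j₂+J+1=8
(j₁±m₁, j₂±m₂, J±M) = (1,2,1,3,2,5)
P² = 576/7
sum k=0..0:
  [0] +1/12 = 1/12
S = 1/12
C² = P²·S² = 4/7 ; C = +0.755929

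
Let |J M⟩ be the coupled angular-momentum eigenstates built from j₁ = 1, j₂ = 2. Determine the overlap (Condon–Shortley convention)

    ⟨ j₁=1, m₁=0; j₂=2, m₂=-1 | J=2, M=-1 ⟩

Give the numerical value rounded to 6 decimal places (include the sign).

+√(1/6) ≈ +0.408248

j₁+j₂−J=1  J+j₁−j₂=1  J−j₁+j₂=3  j₁+j₂+J+1=6
(j₁±m₁, j₂±m₂, J±M) = (1,1,1,3,1,3)
P² = 3/2
sum k=0..1:
  [0] +1/2 = 1/2
  [1] −1/6 = -1/6
S = 1/3
C² = P²·S² = 1/6 ; C = +0.408248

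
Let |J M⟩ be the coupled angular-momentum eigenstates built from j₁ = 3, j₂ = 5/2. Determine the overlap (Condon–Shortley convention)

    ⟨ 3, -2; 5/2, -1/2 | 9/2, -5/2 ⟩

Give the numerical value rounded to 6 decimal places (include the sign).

−√(49/198) = -0.497468

j₁+j₂−J=1  J+j₁−j₂=5  J−j₁+j₂=4  j₁+j₂+J+1=11
(j₁±m₁, j₂±m₂, J±M) = (1,5,2,3,2,7)
P² = 115200/11
sum k=0..1:
  [0] +1/480 = 1/480
  [1] −1/144 = -1/144
S = -7/1440
C² = P²·S² = 49/198 ; C = -0.497468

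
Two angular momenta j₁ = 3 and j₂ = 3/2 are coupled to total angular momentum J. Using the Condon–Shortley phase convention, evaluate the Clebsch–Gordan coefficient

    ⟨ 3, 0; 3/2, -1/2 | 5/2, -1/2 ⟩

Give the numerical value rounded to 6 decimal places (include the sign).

triangle: 2!·4!·1!/8! = 48/40320
(j±m)!: 3!·3!·1!·2!·2!·3! = 864
prefactor² = (2J+1)·Δ·N² = 216/35
  k=0: +1/(0!·2!·3!·1!·1!·0!) = 1/12
  k=1: −1/(1!·1!·2!·0!·2!·1!) = -1/4
Σ = -1/6  ⇒  CG² = 216/35·(-1/6)² = 6/35
CG = −√(6/35) = -0.414039

-0.414039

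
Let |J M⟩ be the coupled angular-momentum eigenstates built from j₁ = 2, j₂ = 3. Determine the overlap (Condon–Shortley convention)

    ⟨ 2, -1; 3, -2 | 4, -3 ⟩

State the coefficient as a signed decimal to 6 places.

+0.223607

j₁+j₂−J=1  J+j₁−j₂=3  J−j₁+j₂=5  j₁+j₂+J+1=10
(j₁±m₁, j₂±m₂, J±M) = (1,3,1,5,1,7)
P² = 6480
sum k=0..1:
  [0] +1/144 = 1/144
  [1] −1/240 = -1/240
S = 1/360
C² = P²·S² = 1/20 ; C = +0.223607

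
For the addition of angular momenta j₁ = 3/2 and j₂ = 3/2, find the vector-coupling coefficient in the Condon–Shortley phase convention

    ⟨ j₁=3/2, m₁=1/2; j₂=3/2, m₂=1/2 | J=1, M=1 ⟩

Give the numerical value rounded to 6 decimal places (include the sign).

triangle: 2!*1!*1!/5! = 2/120
(j±m)!: 2!*1!*2!*1!*2!*0! = 8
prefactor² = (2J+1)*Δ*N² = 2/5
  k=1: −1/(1!*1!*0!*1!*1!*0!) = -1
Σ = -1  ⇒  CG² = 2/5*(-1)² = 2/5
CG = −√(2/5) = -0.632456

-0.632456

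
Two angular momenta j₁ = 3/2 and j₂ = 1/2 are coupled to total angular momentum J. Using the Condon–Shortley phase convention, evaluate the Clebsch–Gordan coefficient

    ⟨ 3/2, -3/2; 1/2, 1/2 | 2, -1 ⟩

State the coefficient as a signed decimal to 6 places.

j₁+j₂−J=0  J+j₁−j₂=3  J−j₁+j₂=1  j₁+j₂+J+1=5
(j₁±m₁, j₂±m₂, J±M) = (0,3,1,0,1,3)
P² = 9
sum k=0..0:
  [0] +1/6 = 1/6
S = 1/6
C² = P²·S² = 1/4 ; C = +0.500000

+√(1/4) ≈ +0.500000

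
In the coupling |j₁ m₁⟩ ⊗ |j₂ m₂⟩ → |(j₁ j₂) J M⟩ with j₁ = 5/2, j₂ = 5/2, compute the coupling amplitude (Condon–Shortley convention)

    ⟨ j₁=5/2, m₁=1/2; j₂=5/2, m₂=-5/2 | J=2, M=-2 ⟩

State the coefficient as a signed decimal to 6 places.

triangle: 3!*2!*2!/8! = 24/40320
(j±m)!: 3!*2!*0!*5!*0!*4! = 34560
prefactor² = (2J+1)*Δ*N² = 720/7
  k=0: +1/(0!*3!*2!*0!*0!*2!) = 1/24
Σ = 1/24  ⇒  CG² = 720/7*1/24² = 5/28
CG = +√(5/28) = +0.422577

+√(5/28) ≈ +0.422577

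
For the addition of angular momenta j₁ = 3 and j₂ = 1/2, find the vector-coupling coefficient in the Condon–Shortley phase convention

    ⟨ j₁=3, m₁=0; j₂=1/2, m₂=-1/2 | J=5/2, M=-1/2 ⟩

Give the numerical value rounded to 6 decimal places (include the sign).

j₁+j₂−J=1  J+j₁−j₂=5  J−j₁+j₂=0  j₁+j₂+J+1=7
(j₁±m₁, j₂±m₂, J±M) = (3,3,0,1,2,3)
P² = 432/7
sum k=0..0:
  [0] +1/12 = 1/12
S = 1/12
C² = P²·S² = 3/7 ; C = +0.654654

+0.654654  (= +√(3/7))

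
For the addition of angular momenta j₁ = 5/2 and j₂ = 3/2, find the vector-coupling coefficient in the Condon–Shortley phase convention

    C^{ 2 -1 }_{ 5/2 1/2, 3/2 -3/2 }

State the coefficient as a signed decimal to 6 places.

triangle: 2!·3!·1!/7! = 12/5040
(j±m)!: 3!·2!·0!·3!·1!·3! = 432
prefactor² = (2J+1)·Δ·N² = 36/7
  k=0: +1/(0!·2!·2!·0!·1!·1!) = 1/4
Σ = 1/4  ⇒  CG² = 36/7·1/4² = 9/28
CG = +√(9/28) = +0.566947

+0.566947  (= +√(9/28))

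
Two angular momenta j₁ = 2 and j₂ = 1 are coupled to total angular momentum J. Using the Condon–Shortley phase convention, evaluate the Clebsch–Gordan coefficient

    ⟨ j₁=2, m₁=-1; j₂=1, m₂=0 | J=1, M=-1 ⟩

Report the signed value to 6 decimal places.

√[3·2!2!0!/5! · 1!3!1!1!0!2!] = √(6/5)
  +(−1)^1/∏(1,1,2,0,0,0)! = -1/2  (running -1/2)
⟨..|..⟩ = √(6/5)·(-1/2) = -0.547723

-0.547723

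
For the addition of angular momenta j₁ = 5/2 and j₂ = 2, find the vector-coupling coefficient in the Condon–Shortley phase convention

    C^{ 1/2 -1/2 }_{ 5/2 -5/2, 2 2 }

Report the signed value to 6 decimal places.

j₁+j₂−J=4  J+j₁−j₂=1  J−j₁+j₂=0  j₁+j₂+J+1=6
(j₁±m₁, j₂±m₂, J±M) = (0,5,4,0,0,1)
P² = 192
sum k=4..4:
  [4] +1/24 = 1/24
S = 1/24
C² = P²·S² = 1/3 ; C = +0.577350

+0.577350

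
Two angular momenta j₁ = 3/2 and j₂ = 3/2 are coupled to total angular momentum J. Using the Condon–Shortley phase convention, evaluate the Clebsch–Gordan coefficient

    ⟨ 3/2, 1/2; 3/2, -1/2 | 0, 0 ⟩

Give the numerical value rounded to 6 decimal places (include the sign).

triangle: 3!·0!·0!/4! = 6/24
(j±m)!: 2!·1!·1!·2!·0!·0! = 4
prefactor² = (2J+1)·Δ·N² = 1
  k=1: −1/(1!·2!·0!·0!·0!·0!) = -1/2
Σ = -1/2  ⇒  CG² = 1·(-1/2)² = 1/4
CG = −√(1/4) = -0.500000

-0.500000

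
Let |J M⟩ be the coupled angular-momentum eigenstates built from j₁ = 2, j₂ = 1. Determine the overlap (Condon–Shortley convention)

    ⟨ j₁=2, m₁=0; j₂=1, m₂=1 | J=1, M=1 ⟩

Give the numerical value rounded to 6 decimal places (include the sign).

√[3·2!2!0!/5! · 2!2!2!0!2!0!] = √(8/5)
  +(−1)^2/∏(2,0,0,0,2,0)! = 1/4  (running 1/4)
⟨..|..⟩ = √(8/5)·(1/4) = +0.316228

+0.316228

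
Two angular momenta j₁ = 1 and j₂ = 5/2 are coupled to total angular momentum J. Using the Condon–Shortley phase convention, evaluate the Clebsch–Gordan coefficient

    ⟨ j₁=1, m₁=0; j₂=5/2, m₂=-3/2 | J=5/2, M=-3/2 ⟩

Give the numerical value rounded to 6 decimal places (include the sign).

+√(9/35) = +0.507093

j₁+j₂−J=1  J+j₁−j₂=1  J−j₁+j₂=4  j₁+j₂+J+1=7
(j₁±m₁, j₂±m₂, J±M) = (1,1,1,4,1,4)
P² = 576/35
sum k=0..1:
  [0] +1/6 = 1/6
  [1] −1/24 = -1/24
S = 1/8
C² = P²·S² = 9/35 ; C = +0.507093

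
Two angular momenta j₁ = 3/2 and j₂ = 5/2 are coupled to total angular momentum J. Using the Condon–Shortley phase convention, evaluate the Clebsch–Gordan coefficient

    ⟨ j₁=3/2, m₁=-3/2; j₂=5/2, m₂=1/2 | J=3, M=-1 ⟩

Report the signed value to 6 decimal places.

−√(9/20) = -0.670820

triangle: 1!·2!·4!/8! = 48/40320
(j±m)!: 0!·3!·3!·2!·2!·4! = 3456
prefactor² = (2J+1)·Δ·N² = 144/5
  k=1: −1/(1!·0!·2!·2!·0!·2!) = -1/8
Σ = -1/8  ⇒  CG² = 144/5·(-1/8)² = 9/20
CG = −√(9/20) = -0.670820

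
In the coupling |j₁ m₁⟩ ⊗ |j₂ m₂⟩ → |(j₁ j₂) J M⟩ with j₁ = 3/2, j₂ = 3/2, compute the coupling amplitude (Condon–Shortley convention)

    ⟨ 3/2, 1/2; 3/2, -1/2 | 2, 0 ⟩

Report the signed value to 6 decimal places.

+0.500000

j₁+j₂−J=1  J+j₁−j₂=2  J−j₁+j₂=2  j₁+j₂+J+1=6
(j₁±m₁, j₂±m₂, J±M) = (2,1,1,2,2,2)
P² = 4/9
sum k=0..1:
  [0] +1/1 = 1
  [1] −1/4 = -1/4
S = 3/4
C² = P²·S² = 1/4 ; C = +0.500000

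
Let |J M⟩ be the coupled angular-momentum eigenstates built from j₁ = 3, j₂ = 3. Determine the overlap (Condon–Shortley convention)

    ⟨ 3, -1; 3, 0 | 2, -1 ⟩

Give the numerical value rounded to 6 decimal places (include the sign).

+√(1/42) = +0.154303

√[5·4!2!2!/9! · 2!4!3!3!1!3!] = √(96/7)
  +(−1)^2/∏(2,2,2,1,0,1)! = 1/8  (running 1/8)
  +(−1)^3/∏(3,1,1,0,1,2)! = -1/12  (running 1/24)
⟨..|..⟩ = √(96/7)·(1/24) = +0.154303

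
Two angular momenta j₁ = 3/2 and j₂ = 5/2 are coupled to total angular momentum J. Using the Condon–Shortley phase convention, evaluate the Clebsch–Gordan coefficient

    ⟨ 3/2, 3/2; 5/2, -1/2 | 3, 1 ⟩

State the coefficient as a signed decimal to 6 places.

√[7·1!2!4!/8! · 3!0!2!3!4!2!] = √(144/5)
  +(−1)^0/∏(0,1,0,2,2,2)! = 1/8  (running 1/8)
⟨..|..⟩ = √(144/5)·(1/8) = +0.670820

+0.670820  (= +√(9/20))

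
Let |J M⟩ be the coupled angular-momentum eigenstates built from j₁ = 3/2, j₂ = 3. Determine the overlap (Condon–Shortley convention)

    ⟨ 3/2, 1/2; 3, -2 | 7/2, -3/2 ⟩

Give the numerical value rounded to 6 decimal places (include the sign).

+√(3/7) = +0.654654

triangle: 1!×2!×5!/9! = 240/362880
(j±m)!: 2!×1!×1!×5!×2!×5! = 57600
prefactor² = (2J+1)×Δ×N² = 6400/21
  k=0: +1/(0!×1!×1!×1!×1!×4!) = 1/24
  k=1: −1/(1!×0!×0!×0!×2!×5!) = -1/240
Σ = 3/80  ⇒  CG² = 6400/21×3/80² = 3/7
CG = +√(3/7) = +0.654654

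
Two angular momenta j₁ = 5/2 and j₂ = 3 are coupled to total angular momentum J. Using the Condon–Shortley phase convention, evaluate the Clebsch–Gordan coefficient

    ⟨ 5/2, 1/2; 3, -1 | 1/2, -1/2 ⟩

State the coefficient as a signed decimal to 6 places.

+0.436436  (= +√(4/21))

triangle: 5!*0!*1!/7! = 120/5040
(j±m)!: 3!*2!*2!*4!*0!*1! = 576
prefactor² = (2J+1)*Δ*N² = 192/7
  k=2: +1/(2!*3!*0!*0!*0!*1!) = 1/12
Σ = 1/12  ⇒  CG² = 192/7*1/12² = 4/21
CG = +√(4/21) = +0.436436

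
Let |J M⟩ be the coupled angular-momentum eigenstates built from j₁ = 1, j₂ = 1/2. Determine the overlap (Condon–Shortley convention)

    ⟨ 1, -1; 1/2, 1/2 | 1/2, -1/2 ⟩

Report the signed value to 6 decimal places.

-0.816497  (= −√(2/3))

triangle: 1!×1!×0!/3! = 1/6
(j±m)!: 0!×2!×1!×0!×0!×1! = 2
prefactor² = (2J+1)×Δ×N² = 2/3
  k=1: −1/(1!×0!×1!×0!×0!×0!) = -1
Σ = -1  ⇒  CG² = 2/3×(-1)² = 2/3
CG = −√(2/3) = -0.816497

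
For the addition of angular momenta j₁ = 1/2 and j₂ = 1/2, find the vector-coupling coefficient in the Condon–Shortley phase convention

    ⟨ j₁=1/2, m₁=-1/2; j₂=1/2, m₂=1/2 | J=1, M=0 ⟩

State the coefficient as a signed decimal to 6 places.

+0.707107  (= +√(1/2))

√[3·0!1!1!/3! · 0!1!1!0!1!1!] = √(1/2)
  +(−1)^0/∏(0,0,1,1,0,0)! = 1  (running 1)
⟨..|..⟩ = √(1/2)·(1) = +0.707107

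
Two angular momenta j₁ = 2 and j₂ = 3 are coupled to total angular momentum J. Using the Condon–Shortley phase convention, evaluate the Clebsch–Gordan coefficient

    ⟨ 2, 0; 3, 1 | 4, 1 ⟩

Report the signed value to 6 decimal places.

-0.327327

j₁+j₂−J=1  J+j₁−j₂=3  J−j₁+j₂=5  j₁+j₂+J+1=10
(j₁±m₁, j₂±m₂, J±M) = (2,2,4,2,5,3)
P² = 1728/7
sum k=0..1:
  [0] +1/48 = 1/48
  [1] −1/24 = -1/24
S = -1/48
C² = P²·S² = 3/28 ; C = -0.327327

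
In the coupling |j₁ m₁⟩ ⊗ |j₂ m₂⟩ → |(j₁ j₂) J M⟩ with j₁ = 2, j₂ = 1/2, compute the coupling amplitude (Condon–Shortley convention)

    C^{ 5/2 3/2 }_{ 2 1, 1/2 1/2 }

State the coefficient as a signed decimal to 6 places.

j₁+j₂−J=0  J+j₁−j₂=4  J−j₁+j₂=1  j₁+j₂+J+1=6
(j₁±m₁, j₂±m₂, J±M) = (3,1,1,0,4,1)
P² = 144/5
sum k=0..0:
  [0] +1/6 = 1/6
S = 1/6
C² = P²·S² = 4/5 ; C = +0.894427

+0.894427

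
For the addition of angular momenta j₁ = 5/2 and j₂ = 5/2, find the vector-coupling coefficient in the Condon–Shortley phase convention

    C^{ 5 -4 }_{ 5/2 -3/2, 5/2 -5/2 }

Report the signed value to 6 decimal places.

j₁+j₂−J=0  J+j₁−j₂=5  J−j₁+j₂=5  j₁+j₂+J+1=11
(j₁±m₁, j₂±m₂, J±M) = (1,4,0,5,1,9)
P² = 4147200
sum k=0..0:
  [0] +1/2880 = 1/2880
S = 1/2880
C² = P²·S² = 1/2 ; C = +0.707107

+√(1/2) = +0.707107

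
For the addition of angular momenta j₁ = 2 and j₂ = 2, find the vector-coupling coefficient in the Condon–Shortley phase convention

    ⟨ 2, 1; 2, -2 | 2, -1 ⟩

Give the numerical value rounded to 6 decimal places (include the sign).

+√(3/7) ≈ +0.654654

triangle: 2!×2!×2!/7! = 8/5040
(j±m)!: 3!×1!×0!×4!×1!×3! = 864
prefactor² = (2J+1)×Δ×N² = 48/7
  k=0: +1/(0!×2!×1!×0!×1!×2!) = 1/4
Σ = 1/4  ⇒  CG² = 48/7×1/4² = 3/7
CG = +√(3/7) = +0.654654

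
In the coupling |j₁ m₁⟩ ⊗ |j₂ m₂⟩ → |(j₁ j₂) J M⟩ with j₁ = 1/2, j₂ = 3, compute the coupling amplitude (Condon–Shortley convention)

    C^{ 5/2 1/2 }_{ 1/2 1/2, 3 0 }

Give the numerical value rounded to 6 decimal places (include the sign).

+0.654654  (= +√(3/7))

triangle: 1!×0!×5!/7! = 120/5040
(j±m)!: 1!×0!×3!×3!×3!×2! = 432
prefactor² = (2J+1)×Δ×N² = 432/7
  k=0: +1/(0!×1!×0!×3!×0!×2!) = 1/12
Σ = 1/12  ⇒  CG² = 432/7×1/12² = 3/7
CG = +√(3/7) = +0.654654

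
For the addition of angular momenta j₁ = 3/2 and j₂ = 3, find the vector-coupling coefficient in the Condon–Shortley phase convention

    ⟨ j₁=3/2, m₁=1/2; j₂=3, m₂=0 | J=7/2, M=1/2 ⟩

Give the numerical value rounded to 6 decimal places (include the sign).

triangle: 1!×2!×5!/9! = 240/362880
(j±m)!: 2!×1!×3!×3!×4!×3! = 10368
prefactor² = (2J+1)×Δ×N² = 384/7
  k=0: +1/(0!×1!×1!×3!×1!×2!) = 1/12
  k=1: −1/(1!×0!×0!×2!×2!×3!) = -1/24
Σ = 1/24  ⇒  CG² = 384/7×1/24² = 2/21
CG = +√(2/21) = +0.308607

+0.308607  (= +√(2/21))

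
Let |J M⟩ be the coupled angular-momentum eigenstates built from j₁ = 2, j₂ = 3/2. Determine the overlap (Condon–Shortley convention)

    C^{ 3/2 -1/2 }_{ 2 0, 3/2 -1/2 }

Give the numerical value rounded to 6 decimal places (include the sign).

j₁+j₂−J=2  J+j₁−j₂=2  J−j₁+j₂=1  j₁+j₂+J+1=6
(j₁±m₁, j₂±m₂, J±M) = (2,2,1,2,1,2)
P² = 16/45
sum k=0..1:
  [0] +1/4 = 1/4
  [1] −1/1 = -1
S = -3/4
C² = P²·S² = 1/5 ; C = -0.447214

-0.447214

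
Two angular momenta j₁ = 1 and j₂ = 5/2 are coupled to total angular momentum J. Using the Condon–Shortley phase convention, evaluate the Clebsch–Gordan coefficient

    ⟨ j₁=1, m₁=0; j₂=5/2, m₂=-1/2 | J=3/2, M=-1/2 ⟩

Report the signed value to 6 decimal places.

−√(2/5) = -0.632456

j₁+j₂−J=2  J+j₁−j₂=0  J−j₁+j₂=3  j₁+j₂+J+1=6
(j₁±m₁, j₂±m₂, J±M) = (1,1,2,3,1,2)
P² = 8/5
sum k=1..1:
  [1] −1/2 = -1/2
S = -1/2
C² = P²·S² = 2/5 ; C = -0.632456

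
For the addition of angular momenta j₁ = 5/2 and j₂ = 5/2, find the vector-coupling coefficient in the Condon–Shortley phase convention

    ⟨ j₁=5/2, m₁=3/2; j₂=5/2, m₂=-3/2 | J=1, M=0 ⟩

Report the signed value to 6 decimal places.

j₁+j₂−J=4  J+j₁−j₂=1  J−j₁+j₂=1  j₁+j₂+J+1=7
(j₁±m₁, j₂±m₂, J±M) = (4,1,1,4,1,1)
P² = 288/35
sum k=0..1:
  [0] +1/24 = 1/24
  [1] −1/6 = -1/6
S = -1/8
C² = P²·S² = 9/70 ; C = -0.358569

−√(9/70) = -0.358569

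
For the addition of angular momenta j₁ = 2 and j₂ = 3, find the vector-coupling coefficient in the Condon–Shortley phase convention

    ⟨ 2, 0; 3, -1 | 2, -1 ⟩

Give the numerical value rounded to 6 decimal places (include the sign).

√[5·3!1!3!/8! · 2!2!2!4!1!3!] = √(36/7)
  +(−1)^1/∏(1,2,1,1,0,2)! = -1/4  (running -1/4)
  +(−1)^2/∏(2,1,0,0,1,3)! = 1/12  (running -1/6)
⟨..|..⟩ = √(36/7)·(-1/6) = -0.377964

-0.377964  (= −√(1/7))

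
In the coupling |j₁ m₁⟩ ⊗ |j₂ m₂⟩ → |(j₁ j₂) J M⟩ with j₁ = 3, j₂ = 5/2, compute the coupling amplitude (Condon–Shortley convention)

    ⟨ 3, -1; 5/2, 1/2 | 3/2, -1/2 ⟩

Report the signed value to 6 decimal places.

−√(1/105) = -0.097590

√[4·4!2!1!/8! · 2!4!3!2!1!2!] = √(192/35)
  +(−1)^2/∏(2,2,2,1,0,0)! = 1/8  (running 1/8)
  +(−1)^3/∏(3,1,1,0,1,1)! = -1/6  (running -1/24)
⟨..|..⟩ = √(192/35)·(-1/24) = -0.097590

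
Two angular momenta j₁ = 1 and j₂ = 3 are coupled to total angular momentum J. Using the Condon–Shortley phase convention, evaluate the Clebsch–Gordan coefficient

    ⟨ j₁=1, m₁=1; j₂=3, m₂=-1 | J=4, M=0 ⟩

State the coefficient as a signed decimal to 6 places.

√[9·0!2!6!/9! · 2!0!2!4!4!4!] = √(13824/7)
  +(−1)^0/∏(0,0,0,2,2,4)! = 1/96  (running 1/96)
⟨..|..⟩ = √(13824/7)·(1/96) = +0.462910

+√(3/14) ≈ +0.462910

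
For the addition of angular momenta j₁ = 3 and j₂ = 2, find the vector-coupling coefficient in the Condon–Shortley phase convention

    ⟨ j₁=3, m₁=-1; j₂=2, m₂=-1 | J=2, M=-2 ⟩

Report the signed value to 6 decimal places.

−√(3/14) = -0.462910

j₁+j₂−J=3  J+j₁−j₂=3  J−j₁+j₂=1  j₁+j₂+J+1=8
(j₁±m₁, j₂±m₂, J±M) = (2,4,1,3,0,4)
P² = 216/7
sum k=1..1:
  [1] −1/12 = -1/12
S = -1/12
C² = P²·S² = 3/14 ; C = -0.462910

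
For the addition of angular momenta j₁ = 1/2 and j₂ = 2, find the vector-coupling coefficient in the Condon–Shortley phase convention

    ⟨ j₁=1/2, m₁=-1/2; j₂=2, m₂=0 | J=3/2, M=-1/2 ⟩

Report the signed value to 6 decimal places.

-0.632456

triangle: 1!·0!·3!/5! = 6/120
(j±m)!: 0!·1!·2!·2!·1!·2! = 8
prefactor² = (2J+1)·Δ·N² = 8/5
  k=1: −1/(1!·0!·0!·1!·0!·2!) = -1/2
Σ = -1/2  ⇒  CG² = 8/5·(-1/2)² = 2/5
CG = −√(2/5) = -0.632456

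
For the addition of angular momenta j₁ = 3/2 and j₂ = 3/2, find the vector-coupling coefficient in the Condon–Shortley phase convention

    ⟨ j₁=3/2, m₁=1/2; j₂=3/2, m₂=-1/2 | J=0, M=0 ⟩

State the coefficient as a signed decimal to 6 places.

triangle: 3!×0!×0!/4! = 6/24
(j±m)!: 2!×1!×1!×2!×0!×0! = 4
prefactor² = (2J+1)×Δ×N² = 1
  k=1: −1/(1!×2!×0!×0!×0!×0!) = -1/2
Σ = -1/2  ⇒  CG² = 1×(-1/2)² = 1/4
CG = −√(1/4) = -0.500000

-0.500000  (= −√(1/4))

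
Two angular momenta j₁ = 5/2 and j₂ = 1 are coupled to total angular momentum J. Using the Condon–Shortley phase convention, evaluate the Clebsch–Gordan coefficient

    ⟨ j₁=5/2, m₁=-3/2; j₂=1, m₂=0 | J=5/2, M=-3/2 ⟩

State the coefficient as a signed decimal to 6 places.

√[6·1!4!1!/7! · 1!4!1!1!1!4!] = √(576/35)
  +(−1)^0/∏(0,1,4,1,0,0)! = 1/24  (running 1/24)
  +(−1)^1/∏(1,0,3,0,1,1)! = -1/6  (running -1/8)
⟨..|..⟩ = √(576/35)·(-1/8) = -0.507093

−√(9/35) ≈ -0.507093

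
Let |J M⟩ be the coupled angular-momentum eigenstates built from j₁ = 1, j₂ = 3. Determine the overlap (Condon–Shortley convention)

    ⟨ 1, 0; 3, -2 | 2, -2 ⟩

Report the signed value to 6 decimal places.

j₁+j₂−J=2  J+j₁−j₂=0  J−j₁+j₂=4  j₁+j₂+J+1=7
(j₁±m₁, j₂±m₂, J±M) = (1,1,1,5,0,4)
P² = 960/7
sum k=1..1:
  [1] −1/24 = -1/24
S = -1/24
C² = P²·S² = 5/21 ; C = -0.487950

−√(5/21) ≈ -0.487950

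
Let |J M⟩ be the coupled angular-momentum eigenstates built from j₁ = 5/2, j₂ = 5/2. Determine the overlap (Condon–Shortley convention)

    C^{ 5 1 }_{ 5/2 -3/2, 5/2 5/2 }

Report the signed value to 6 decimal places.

+0.154303  (= +√(1/42))

triangle: 0!×5!×5!/11! = 14400/39916800
(j±m)!: 1!×4!×5!×0!×6!×4! = 49766400
prefactor² = (2J+1)×Δ×N² = 1382400/7
  k=0: +1/(0!×0!×4!×5!×1!×0!) = 1/2880
Σ = 1/2880  ⇒  CG² = 1382400/7×1/2880² = 1/42
CG = +√(1/42) = +0.154303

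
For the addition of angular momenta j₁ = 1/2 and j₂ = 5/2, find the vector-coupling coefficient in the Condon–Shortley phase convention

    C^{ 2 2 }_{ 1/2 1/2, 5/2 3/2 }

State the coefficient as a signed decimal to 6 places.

j₁+j₂−J=1  J+j₁−j₂=0  J−j₁+j₂=4  j₁+j₂+J+1=6
(j₁±m₁, j₂±m₂, J±M) = (1,0,4,1,4,0)
P² = 96
sum k=0..0:
  [0] +1/24 = 1/24
S = 1/24
C² = P²·S² = 1/6 ; C = +0.408248

+√(1/6) ≈ +0.408248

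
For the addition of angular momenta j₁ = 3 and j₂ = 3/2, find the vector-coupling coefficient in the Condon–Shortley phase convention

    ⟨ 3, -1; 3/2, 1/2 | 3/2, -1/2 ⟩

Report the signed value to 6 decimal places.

j₁+j₂−J=3  J+j₁−j₂=3  J−j₁+j₂=0  j₁+j₂+J+1=7
(j₁±m₁, j₂±m₂, J±M) = (2,4,2,1,1,2)
P² = 192/35
sum k=2..2:
  [2] +1/4 = 1/4
S = 1/4
C² = P²·S² = 12/35 ; C = +0.585540

+√(12/35) = +0.585540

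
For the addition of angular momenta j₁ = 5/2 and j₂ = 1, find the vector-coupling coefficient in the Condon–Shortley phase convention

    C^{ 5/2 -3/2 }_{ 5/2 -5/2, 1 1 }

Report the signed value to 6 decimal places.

j₁+j₂−J=1  J+j₁−j₂=4  J−j₁+j₂=1  j₁+j₂+J+1=7
(j₁±m₁, j₂±m₂, J±M) = (0,5,2,0,1,4)
P² = 1152/7
sum k=1..1:
  [1] −1/24 = -1/24
S = -1/24
C² = P²·S² = 2/7 ; C = -0.534522

-0.534522  (= −√(2/7))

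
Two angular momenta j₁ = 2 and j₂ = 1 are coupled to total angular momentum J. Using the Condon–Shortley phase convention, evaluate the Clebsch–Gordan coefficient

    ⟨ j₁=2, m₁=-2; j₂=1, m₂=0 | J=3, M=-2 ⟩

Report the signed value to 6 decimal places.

+√(1/3) ≈ +0.577350

triangle: 0!*4!*2!/7! = 48/5040
(j±m)!: 0!*4!*1!*1!*1!*5! = 2880
prefactor² = (2J+1)*Δ*N² = 192
  k=0: +1/(0!*0!*4!*1!*0!*1!) = 1/24
Σ = 1/24  ⇒  CG² = 192*1/24² = 1/3
CG = +√(1/3) = +0.577350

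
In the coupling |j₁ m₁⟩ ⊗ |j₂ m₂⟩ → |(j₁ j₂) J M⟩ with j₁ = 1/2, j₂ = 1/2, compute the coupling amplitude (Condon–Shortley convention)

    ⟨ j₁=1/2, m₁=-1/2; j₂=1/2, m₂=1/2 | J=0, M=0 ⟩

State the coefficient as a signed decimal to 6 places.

triangle: 1!×0!×0!/2! = 1/2
(j±m)!: 0!×1!×1!×0!×0!×0! = 1
prefactor² = (2J+1)×Δ×N² = 1/2
  k=1: −1/(1!×0!×0!×0!×0!×0!) = -1
Σ = -1  ⇒  CG² = 1/2×(-1)² = 1/2
CG = −√(1/2) = -0.707107

−√(1/2) = -0.707107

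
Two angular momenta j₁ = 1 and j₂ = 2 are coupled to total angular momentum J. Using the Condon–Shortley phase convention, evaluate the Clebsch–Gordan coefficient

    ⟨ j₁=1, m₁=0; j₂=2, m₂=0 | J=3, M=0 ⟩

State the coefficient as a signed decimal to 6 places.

triangle: 0!·2!·4!/7! = 48/5040
(j±m)!: 1!·1!·2!·2!·3!·3! = 144
prefactor² = (2J+1)·Δ·N² = 48/5
  k=0: +1/(0!·0!·1!·2!·1!·2!) = 1/4
Σ = 1/4  ⇒  CG² = 48/5·1/4² = 3/5
CG = +√(3/5) = +0.774597

+0.774597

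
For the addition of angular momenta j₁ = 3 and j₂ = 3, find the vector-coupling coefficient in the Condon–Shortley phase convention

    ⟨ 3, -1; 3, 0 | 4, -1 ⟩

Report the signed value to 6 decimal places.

−√(15/154) ≈ -0.312094

j₁+j₂−J=2  J+j₁−j₂=4  J−j₁+j₂=4  j₁+j₂+J+1=11
(j₁±m₁, j₂±m₂, J±M) = (2,4,3,3,3,5)
P² = 124416/385
sum k=0..2:
  [0] +1/288 = 1/288
  [1] −1/24 = -1/24
  [2] +1/48 = 1/48
S = -5/288
C² = P²·S² = 15/154 ; C = -0.312094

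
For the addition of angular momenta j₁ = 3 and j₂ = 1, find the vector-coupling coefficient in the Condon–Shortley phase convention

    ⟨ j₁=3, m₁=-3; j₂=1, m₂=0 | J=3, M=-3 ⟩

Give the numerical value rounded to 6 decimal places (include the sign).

j₁+j₂−J=1  J+j₁−j₂=5  J−j₁+j₂=1  j₁+j₂+J+1=8
(j₁±m₁, j₂±m₂, J±M) = (0,6,1,1,0,6)
P² = 10800
sum k=1..1:
  [1] −1/120 = -1/120
S = -1/120
C² = P²·S² = 3/4 ; C = -0.866025

-0.866025  (= −√(3/4))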